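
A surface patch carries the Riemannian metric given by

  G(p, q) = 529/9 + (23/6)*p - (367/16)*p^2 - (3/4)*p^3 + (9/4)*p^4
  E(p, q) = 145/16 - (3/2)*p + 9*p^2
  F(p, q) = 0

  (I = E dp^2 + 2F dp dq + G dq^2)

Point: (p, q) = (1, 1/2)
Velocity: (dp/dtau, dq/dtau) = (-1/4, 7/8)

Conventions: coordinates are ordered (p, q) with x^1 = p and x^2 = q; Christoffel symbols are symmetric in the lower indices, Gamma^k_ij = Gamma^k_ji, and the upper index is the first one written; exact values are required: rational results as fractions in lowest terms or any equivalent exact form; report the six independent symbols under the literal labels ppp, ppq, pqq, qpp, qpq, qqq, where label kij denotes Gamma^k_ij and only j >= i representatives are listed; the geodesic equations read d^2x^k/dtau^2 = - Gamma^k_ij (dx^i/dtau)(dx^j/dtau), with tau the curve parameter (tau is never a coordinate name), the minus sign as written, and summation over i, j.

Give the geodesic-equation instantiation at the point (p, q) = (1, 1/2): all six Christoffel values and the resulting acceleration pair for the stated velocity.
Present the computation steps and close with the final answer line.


E = 265/16, F = 0, G = 5929/144 at the point
E_p = 33/2, E_q = 0, F_p = 0, F_q = 0, G_p = -847/24, G_q = 0
EG - F^2 = 1571185/2304;  g^inv = (2304/1571185) * [[5929/144, 0], [0, 265/16]]
first-kind symbols [ij,l] = (1/2)(d_i g_jl + d_j g_il - d_l g_ij): [pp,p] = E_p/2 = 33/4, [pp,q] = F_p - E_q/2 = 0, [pq,p] = E_q/2 = 0, [pq,q] = G_p/2 = -847/48, [qq,p] = F_q - G_p/2 = 847/48, [qq,q] = G_q/2 = 0
Gamma^p_ij = (G*[ij,p] - F*[ij,q])/(EG - F^2), Gamma^q_ij = (E*[ij,q] - F*[ij,p])/(EG - F^2)
Gamma_ppp = 132/265, Gamma_ppq = 0, Gamma_pqq = 847/795, Gamma_qpp = 0, Gamma_qpq = -3/7, Gamma_qqq = 0
d^2p/dtau^2 = -(Gamma_ppp*(-1/4)^2 + 2*Gamma_ppq*(-1/4)*(7/8) + Gamma_pqq*(7/8)^2) = -43087/50880
d^2q/dtau^2 = -(Gamma_qpp*(-1/4)^2 + 2*Gamma_qpq*(-1/4)*(7/8) + Gamma_qqq*(7/8)^2) = -3/16

Answer: Gamma_ppp = 132/265, Gamma_ppq = 0, Gamma_pqq = 847/795, Gamma_qpp = 0, Gamma_qpq = -3/7, Gamma_qqq = 0; accelerations (d^2p/dtau^2, d^2q/dtau^2) = (-43087/50880, -3/16)


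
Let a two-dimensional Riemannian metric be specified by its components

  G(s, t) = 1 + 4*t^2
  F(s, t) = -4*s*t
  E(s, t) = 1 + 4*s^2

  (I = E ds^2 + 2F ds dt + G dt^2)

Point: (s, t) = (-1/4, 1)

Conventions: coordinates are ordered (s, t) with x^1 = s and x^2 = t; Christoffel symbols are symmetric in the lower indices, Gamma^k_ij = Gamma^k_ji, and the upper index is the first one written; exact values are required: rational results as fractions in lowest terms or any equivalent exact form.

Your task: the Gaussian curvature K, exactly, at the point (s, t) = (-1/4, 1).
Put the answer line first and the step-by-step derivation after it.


Answer: K = -64/441

E = 5/4, F = 1, G = 5, EG - F^2 = 21/4 at the point
E_s = -2, E_t = 0, F_s = -4, F_t = 1, G_s = 0, G_t = 8
E_tt = 0, F_st = -4, G_ss = 0
Evaluate Brioschi's two determinant matrices M1, M2 and divide by (EG - F^2)^2.
M1 = [[-E_tt/2 + F_st - G_ss/2, E_s/2, F_s - E_t/2], [F_t - G_s/2, E, F], [G_t/2, F, G]] = [[-4, -1, -4], [1, 5/4, 1], [4, 1, 5]]; det M1 = -4
M2 = [[0, E_t/2, G_s/2], [E_t/2, E, F], [G_s/2, F, G]] = [[0, 0, 0], [0, 5/4, 1], [0, 1, 5]]; det M2 = 0
det M1 - det M2 = -4; K = -4 / (21/4)^2 = -64/441


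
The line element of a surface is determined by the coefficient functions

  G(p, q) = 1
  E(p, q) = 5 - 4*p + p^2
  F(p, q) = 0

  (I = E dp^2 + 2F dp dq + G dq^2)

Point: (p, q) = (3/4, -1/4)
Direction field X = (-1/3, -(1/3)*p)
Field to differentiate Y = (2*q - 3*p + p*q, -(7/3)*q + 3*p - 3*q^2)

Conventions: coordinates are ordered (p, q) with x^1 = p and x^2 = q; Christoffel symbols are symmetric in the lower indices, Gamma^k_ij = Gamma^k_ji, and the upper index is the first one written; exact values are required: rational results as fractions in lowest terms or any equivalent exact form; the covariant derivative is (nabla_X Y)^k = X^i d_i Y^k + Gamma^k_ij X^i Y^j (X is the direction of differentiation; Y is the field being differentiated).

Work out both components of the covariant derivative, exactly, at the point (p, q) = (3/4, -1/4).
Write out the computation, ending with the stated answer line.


E = 41/16, F = 0, G = 1 at the point
E_p = -5/2, E_q = 0, F_p = 0, F_q = 0, G_p = 0, G_q = 0
EG - F^2 = 41/16;  g^inv = (16/41) * [[1, 0], [0, 41/16]]
first-kind symbols [ij,l] = (1/2)(d_i g_jl + d_j g_il - d_l g_ij): [pp,p] = E_p/2 = -5/4, [pp,q] = F_p - E_q/2 = 0, [pq,p] = E_q/2 = 0, [pq,q] = G_p/2 = 0, [qq,p] = F_q - G_p/2 = 0, [qq,q] = G_q/2 = 0
Gamma^p_ij = (G*[ij,p] - F*[ij,q])/(EG - F^2), Gamma^q_ij = (E*[ij,q] - F*[ij,p])/(EG - F^2)
Gamma_ppp = -20/41, Gamma_ppq = 0, Gamma_pqq = 0, Gamma_qpp = 0, Gamma_qpq = 0, Gamma_qqq = 0
X = (-1/3, -1/4), Y = (-47/16, 127/48) at the point

Answer: (nabla_X Y)^p = -161/1968, (nabla_X Y)^q = -19/24


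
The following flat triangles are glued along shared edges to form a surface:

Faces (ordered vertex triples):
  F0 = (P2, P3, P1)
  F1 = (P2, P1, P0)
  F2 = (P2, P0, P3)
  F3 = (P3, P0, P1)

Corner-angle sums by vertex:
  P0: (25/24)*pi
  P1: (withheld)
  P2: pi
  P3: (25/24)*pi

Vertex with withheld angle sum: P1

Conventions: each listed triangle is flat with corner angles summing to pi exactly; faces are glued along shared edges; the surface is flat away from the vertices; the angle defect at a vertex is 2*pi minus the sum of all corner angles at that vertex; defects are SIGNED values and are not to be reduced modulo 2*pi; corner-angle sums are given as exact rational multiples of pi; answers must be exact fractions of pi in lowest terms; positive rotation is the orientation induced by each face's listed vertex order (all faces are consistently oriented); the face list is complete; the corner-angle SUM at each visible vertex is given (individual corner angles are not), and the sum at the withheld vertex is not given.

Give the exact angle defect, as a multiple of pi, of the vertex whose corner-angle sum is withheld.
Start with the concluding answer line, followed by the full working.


Answer: defect(P1) = (13/12)*pi

V = 4, E = 6, F = 4; chi = V - E + F = 2
Gauss-Bonnet: total defect = 2*pi*chi = 4*pi; visible defects sum to (35/12)*pi


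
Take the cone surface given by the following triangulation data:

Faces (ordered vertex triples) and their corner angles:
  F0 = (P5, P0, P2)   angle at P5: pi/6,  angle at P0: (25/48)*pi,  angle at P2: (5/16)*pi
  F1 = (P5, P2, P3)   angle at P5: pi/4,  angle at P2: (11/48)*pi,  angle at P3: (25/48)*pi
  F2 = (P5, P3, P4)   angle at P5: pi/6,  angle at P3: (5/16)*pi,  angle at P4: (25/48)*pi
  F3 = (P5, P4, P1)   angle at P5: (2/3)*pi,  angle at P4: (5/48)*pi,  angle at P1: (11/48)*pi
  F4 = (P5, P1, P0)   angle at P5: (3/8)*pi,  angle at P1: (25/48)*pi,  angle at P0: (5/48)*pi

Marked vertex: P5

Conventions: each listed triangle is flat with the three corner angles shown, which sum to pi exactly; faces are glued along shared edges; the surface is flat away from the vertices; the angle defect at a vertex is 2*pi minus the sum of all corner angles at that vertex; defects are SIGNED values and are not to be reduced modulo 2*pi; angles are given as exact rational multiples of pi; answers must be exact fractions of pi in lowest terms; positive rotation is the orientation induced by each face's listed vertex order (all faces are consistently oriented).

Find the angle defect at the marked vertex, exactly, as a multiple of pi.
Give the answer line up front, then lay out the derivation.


Answer: defect(P5) = (3/8)*pi

Sum of corner angles at P5: (13/8)*pi
defect = 2*pi - (13/8)*pi


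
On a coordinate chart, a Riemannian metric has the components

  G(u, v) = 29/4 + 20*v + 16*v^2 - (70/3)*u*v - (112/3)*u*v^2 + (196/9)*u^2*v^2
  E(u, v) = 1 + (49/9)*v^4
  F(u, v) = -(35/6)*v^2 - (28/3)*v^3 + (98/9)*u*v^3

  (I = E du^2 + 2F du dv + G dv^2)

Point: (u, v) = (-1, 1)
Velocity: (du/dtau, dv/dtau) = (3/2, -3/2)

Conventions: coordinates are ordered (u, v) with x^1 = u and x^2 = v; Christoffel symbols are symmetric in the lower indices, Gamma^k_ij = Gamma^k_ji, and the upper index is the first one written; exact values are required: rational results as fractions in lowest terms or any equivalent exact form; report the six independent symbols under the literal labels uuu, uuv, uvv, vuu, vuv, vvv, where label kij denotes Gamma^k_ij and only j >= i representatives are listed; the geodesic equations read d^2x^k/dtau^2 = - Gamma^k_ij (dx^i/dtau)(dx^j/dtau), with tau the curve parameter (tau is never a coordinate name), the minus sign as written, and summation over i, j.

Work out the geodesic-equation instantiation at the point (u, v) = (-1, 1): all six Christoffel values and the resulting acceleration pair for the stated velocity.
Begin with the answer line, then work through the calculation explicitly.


Answer: Gamma_uuu = 0, Gamma_uuv = 392/4721, Gamma_uvv = -728/4721, Gamma_vuu = 0, Gamma_vuv = -1876/4721, Gamma_vvv = 3484/4721; accelerations (d^2u/dtau^2, d^2v/dtau^2) = (3402/4721, -16281/4721)

E = 58/9, F = -469/18, G = 4525/36 at the point
E_u = 0, E_v = 196/9, F_u = 98/9, F_v = -217/3, G_u = -938/9, G_v = 1742/9
EG - F^2 = 4721/36;  g^inv = (36/4721) * [[4525/36, 469/18], [469/18, 58/9]]
first-kind symbols [ij,l] = (1/2)(d_i g_jl + d_j g_il - d_l g_ij): [uu,u] = E_u/2 = 0, [uu,v] = F_u - E_v/2 = 0, [uv,u] = E_v/2 = 98/9, [uv,v] = G_u/2 = -469/9, [vv,u] = F_v - G_u/2 = -182/9, [vv,v] = G_v/2 = 871/9
Gamma^u_ij = (G*[ij,u] - F*[ij,v])/(EG - F^2), Gamma^v_ij = (E*[ij,v] - F*[ij,u])/(EG - F^2)
Gamma_uuu = 0, Gamma_uuv = 392/4721, Gamma_uvv = -728/4721, Gamma_vuu = 0, Gamma_vuv = -1876/4721, Gamma_vvv = 3484/4721
d^2u/dtau^2 = -(Gamma_uuu*(3/2)^2 + 2*Gamma_uuv*(3/2)*(-3/2) + Gamma_uvv*(-3/2)^2) = 3402/4721
d^2v/dtau^2 = -(Gamma_vuu*(3/2)^2 + 2*Gamma_vuv*(3/2)*(-3/2) + Gamma_vvv*(-3/2)^2) = -16281/4721


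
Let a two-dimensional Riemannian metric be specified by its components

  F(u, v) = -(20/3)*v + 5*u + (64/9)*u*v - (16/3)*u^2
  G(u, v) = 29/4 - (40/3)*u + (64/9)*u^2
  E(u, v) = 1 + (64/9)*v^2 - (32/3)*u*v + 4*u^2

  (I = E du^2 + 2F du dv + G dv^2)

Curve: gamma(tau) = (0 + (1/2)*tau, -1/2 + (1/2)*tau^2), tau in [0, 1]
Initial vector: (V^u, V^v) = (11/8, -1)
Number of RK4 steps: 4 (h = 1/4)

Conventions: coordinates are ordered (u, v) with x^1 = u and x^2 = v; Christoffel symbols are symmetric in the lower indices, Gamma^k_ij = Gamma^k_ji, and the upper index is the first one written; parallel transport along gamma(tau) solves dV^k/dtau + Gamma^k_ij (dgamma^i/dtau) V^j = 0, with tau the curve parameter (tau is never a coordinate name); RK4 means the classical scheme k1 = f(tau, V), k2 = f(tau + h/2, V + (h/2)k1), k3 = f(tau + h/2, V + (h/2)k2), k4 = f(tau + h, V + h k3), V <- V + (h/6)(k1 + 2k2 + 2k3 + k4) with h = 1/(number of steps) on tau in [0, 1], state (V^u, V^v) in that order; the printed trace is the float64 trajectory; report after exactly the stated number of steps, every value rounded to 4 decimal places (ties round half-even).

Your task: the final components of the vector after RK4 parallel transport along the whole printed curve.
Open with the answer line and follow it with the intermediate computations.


Answer: V^u = 1.1111, V^v = -1.3664

gamma'(tau) = (1/2, tau); f(tau, V)^k = -Gamma^k_ij(gamma(tau)) gamma'^i(tau) V^j; h = 1/4; intermediate values shown to 6 dp
curve data and Christoffel symbols at the stage parameters:
  tau = 0.000000: gamma = (0.000000, -0.500000), gamma' = (0.500000, 0.000000); Gamma_uuu = 0.295385, Gamma_uuv = -0.393846, Gamma_uvv = 0.000000, Gamma_vuu = 0.553846, Gamma_vuv = -0.738462, Gamma_vvv = 0.000000
  tau = 0.125000: gamma = (0.062500, -0.492188), gamma' = (0.500000, 0.125000); Gamma_uuu = 0.337804, Gamma_uuv = -0.450405, Gamma_uvv = 0.000000, Gamma_vuu = 0.548320, Gamma_vuv = -0.731093, Gamma_vvv = 0.000000
  tau = 0.250000: gamma = (0.125000, -0.468750), gamma' = (0.500000, 0.250000); Gamma_uuu = 0.377622, Gamma_uuv = -0.503497, Gamma_uvv = 0.000000, Gamma_vuu = 0.545455, Gamma_vuv = -0.727273, Gamma_vvv = 0.000000
  tau = 0.375000: gamma = (0.187500, -0.429688), gamma' = (0.500000, 0.375000); Gamma_uuu = 0.415930, Gamma_uuv = -0.554573, Gamma_uvv = 0.000000, Gamma_vuu = 0.546976, Gamma_vuv = -0.729301, Gamma_vvv = 0.000000
  tau = 0.500000: gamma = (0.250000, -0.375000), gamma' = (0.500000, 0.500000); Gamma_uuu = 0.453782, Gamma_uuv = -0.605042, Gamma_uvv = 0.000000, Gamma_vuu = 0.554622, Gamma_vuv = -0.739496, Gamma_vvv = 0.000000
  tau = 0.625000: gamma = (0.312500, -0.304688), gamma' = (0.500000, 0.625000); Gamma_uuu = 0.491942, Gamma_uuv = -0.655923, Gamma_uvv = 0.000000, Gamma_vuu = 0.570368, Gamma_vuv = -0.760490, Gamma_vvv = 0.000000
  tau = 0.750000: gamma = (0.375000, -0.218750), gamma' = (0.500000, 0.750000); Gamma_uuu = 0.530387, Gamma_uuv = -0.707182, Gamma_uvv = 0.000000, Gamma_vuu = 0.596685, Gamma_vuv = -0.795580, Gamma_vvv = 0.000000
  tau = 0.875000: gamma = (0.437500, -0.117188), gamma' = (0.500000, 0.875000); Gamma_uuu = 0.567105, Gamma_uuv = -0.756141, Gamma_uvv = 0.000000, Gamma_vuu = 0.636750, Gamma_vuv = -0.849000, Gamma_vvv = 0.000000
  tau = 1.000000: gamma = (0.500000, 0.000000), gamma' = (0.500000, 1.000000); Gamma_uuu = 0.595041, Gamma_uuv = -0.793388, Gamma_uvv = 0.000000, Gamma_vuu = 0.694215, Gamma_vuv = -0.925620, Gamma_vvv = 0.000000
step 0: V^u = 1.3750, V^v = -1.0000
step 1: k1 = (-0.400000, -0.750000), k2 = (-0.395512, -0.641991), k3 = (-0.392535, -0.637158), k4 = (-0.372211, -0.537639); V <- V + (h/6)(k1 + 2k2 + 2k3 + k4): V^u = 1.2772, V^v = -1.1602
step 2: k1 = (-0.372471, -0.538013), k2 = (-0.340369, -0.447608), k3 = (-0.337235, -0.443488), k4 = (-0.294325, -0.359731); V <- V + (h/6)(k1 + 2k2 + 2k3 + k4): V^u = 1.1929, V^v = -1.2719
step 3: k1 = (-0.294560, -0.360018), k2 = (-0.242321, -0.280952), k3 = (-0.238009, -0.275953), k4 = (-0.173560, -0.195255); V <- V + (h/6)(k1 + 2k2 + 2k3 + k4): V^u = 1.1334, V^v = -1.3415
step 4: k1 = (-0.173765, -0.195485), k2 = (-0.096121, -0.107926), k3 = (-0.088314, -0.099159), k4 = (0.009072, 0.010584); V <- V + (h/6)(k1 + 2k2 + 2k3 + k4): V^u = 1.1111, V^v = -1.3664


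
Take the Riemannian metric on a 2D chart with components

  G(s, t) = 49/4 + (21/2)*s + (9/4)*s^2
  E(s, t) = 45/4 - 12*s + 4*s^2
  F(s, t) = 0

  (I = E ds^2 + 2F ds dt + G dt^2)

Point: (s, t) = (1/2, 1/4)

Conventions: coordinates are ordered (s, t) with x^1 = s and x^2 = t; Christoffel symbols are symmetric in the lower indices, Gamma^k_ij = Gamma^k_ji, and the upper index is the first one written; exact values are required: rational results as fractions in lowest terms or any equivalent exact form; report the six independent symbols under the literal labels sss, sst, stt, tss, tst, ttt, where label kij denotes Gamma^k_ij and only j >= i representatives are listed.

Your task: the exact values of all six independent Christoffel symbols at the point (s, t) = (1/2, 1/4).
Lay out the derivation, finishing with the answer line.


E = 25/4, F = 0, G = 289/16 at the point
E_s = -8, E_t = 0, F_s = 0, F_t = 0, G_s = 51/4, G_t = 0
EG - F^2 = 7225/64;  g^inv = (64/7225) * [[289/16, 0], [0, 25/4]]
first-kind symbols [ij,l] = (1/2)(d_i g_jl + d_j g_il - d_l g_ij): [ss,s] = E_s/2 = -4, [ss,t] = F_s - E_t/2 = 0, [st,s] = E_t/2 = 0, [st,t] = G_s/2 = 51/8, [tt,s] = F_t - G_s/2 = -51/8, [tt,t] = G_t/2 = 0
Gamma^s_ij = (G*[ij,s] - F*[ij,t])/(EG - F^2), Gamma^t_ij = (E*[ij,t] - F*[ij,s])/(EG - F^2)

Answer: Gamma_sss = -16/25, Gamma_sst = 0, Gamma_stt = -51/50, Gamma_tss = 0, Gamma_tst = 6/17, Gamma_ttt = 0


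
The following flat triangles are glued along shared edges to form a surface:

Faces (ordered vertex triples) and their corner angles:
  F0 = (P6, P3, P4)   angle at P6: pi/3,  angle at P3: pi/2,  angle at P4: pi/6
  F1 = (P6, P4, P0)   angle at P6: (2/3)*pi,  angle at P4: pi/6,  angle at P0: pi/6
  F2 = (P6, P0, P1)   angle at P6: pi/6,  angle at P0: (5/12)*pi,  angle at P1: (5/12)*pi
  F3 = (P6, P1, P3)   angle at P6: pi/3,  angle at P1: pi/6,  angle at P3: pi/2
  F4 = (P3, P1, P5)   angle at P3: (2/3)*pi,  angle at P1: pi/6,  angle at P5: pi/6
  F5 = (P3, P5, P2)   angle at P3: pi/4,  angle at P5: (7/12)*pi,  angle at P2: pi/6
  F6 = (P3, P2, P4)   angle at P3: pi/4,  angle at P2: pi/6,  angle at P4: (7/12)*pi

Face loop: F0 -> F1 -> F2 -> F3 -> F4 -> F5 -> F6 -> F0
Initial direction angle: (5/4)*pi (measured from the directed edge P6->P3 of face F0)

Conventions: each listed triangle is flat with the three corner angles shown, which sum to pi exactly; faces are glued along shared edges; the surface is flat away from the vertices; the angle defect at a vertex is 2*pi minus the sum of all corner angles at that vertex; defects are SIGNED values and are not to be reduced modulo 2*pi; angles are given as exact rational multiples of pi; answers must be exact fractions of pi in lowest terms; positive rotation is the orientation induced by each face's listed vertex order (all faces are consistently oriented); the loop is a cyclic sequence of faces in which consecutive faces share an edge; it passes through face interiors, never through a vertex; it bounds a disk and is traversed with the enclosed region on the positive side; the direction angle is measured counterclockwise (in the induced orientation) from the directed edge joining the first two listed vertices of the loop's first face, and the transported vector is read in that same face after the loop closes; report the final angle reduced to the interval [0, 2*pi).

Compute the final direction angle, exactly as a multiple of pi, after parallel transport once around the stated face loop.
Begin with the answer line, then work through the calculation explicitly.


Answer: final direction angle = (19/12)*pi

enclosed vertex P3: corner angles sum to (13/6)*pi, defect = 2*pi - (13/6)*pi = -pi/6
enclosed vertex P6: corner angles sum to (3/2)*pi, defect = 2*pi - (3/2)*pi = pi/2
summing the enclosed defects onto the initial angle, mod 2*pi in the induced orientation:
final angle = (5/4)*pi + pi/3 = (19/12)*pi (mod 2*pi)


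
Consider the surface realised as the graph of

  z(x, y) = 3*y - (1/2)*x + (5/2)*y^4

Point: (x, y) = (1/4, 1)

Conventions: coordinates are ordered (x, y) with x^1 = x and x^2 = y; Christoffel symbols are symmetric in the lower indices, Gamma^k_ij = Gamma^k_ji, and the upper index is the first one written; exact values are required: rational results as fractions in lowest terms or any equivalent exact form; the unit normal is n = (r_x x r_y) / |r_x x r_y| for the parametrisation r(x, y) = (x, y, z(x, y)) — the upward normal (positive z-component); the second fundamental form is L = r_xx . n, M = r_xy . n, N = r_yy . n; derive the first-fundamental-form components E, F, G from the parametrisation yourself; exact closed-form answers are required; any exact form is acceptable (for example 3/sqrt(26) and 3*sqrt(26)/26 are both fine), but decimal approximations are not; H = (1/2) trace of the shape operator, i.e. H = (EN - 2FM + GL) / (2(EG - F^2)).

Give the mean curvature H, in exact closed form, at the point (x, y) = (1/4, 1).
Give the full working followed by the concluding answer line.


z_x = -1/2, z_y = 13, z_xx = 0, z_xy = 0, z_yy = 30
E = 5/4, F = -13/2, G = 170; answer radicand W^2 = 681/4
unnormalised second-form numerators: l = 0, m = 0, n = 30; L = l/sqrt(681/4), and similarly M = m/sqrt(W^2), N = n/sqrt(W^2)
H = (E*n - 2*F*m + G*l) / (2*(EG - F^2)*sqrt(W^2)); E*n - 2*F*m + G*l = 75/2, EG - F^2 = 681/4, so H = (25/227)/sqrt(681/4)

Answer: H = 50*sqrt(681)/154587


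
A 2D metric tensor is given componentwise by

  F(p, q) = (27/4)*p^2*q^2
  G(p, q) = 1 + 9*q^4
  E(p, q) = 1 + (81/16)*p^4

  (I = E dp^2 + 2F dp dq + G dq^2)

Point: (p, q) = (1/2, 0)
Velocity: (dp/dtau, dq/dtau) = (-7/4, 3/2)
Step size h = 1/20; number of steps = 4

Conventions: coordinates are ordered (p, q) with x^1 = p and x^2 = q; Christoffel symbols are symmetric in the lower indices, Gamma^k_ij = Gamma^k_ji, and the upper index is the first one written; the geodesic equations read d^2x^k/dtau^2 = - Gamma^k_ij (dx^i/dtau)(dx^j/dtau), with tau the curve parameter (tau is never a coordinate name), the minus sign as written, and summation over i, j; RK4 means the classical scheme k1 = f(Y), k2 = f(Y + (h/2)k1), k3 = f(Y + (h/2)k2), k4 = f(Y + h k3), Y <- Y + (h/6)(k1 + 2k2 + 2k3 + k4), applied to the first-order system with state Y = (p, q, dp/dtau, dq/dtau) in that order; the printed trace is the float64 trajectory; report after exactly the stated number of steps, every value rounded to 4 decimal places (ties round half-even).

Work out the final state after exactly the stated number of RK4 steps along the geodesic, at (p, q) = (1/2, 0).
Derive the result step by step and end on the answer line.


f(Y) = (dp/dtau, dq/dtau, -Gamma^p_ij Y'^i Y'^j, -Gamma^q_ij Y'^i Y'^j) with the Gammas evaluated at the stage position; h = 0.050000; intermediate values shown to 6 dp
step 0: p = 0.5000, q = 0.0000, dp/dtau = -1.7500, dq/dtau = 1.5000
step 1:
  k1: at (p, q) = (0.500000, 0.000000), (dp/dtau, dq/dtau) = (-1.750000, 1.500000); Gamma_ppp = 0.961424, Gamma_ppq = 0.000000, Gamma_pqq = 0.000000, Gamma_qpp = 0.000000, Gamma_qpq = 0.000000, Gamma_qqq = 0.000000; k1 = (-1.750000, 1.500000, -2.944362, 0.000000)
  k2: at (p, q) = (0.456250, 0.037500), (dp/dtau, dq/dtau) = (-1.823609, 1.500000); Gamma_ppp = 0.788609, Gamma_ppq = 0.000000, Gamma_pqq = 0.086423, Gamma_qpp = 0.007103, Gamma_qpq = 0.000000, Gamma_qqq = 0.000778; k2 = (-1.823609, 1.500000, -2.817012, -0.025374)
  k3: at (p, q) = (0.454410, 0.037500), (dp/dtau, dq/dtau) = (-1.820425, 1.499366); Gamma_ppp = 0.781360, Gamma_ppq = 0.000000, Gamma_pqq = 0.085975, Gamma_qpp = 0.007095, Gamma_qpq = 0.000000, Gamma_qqq = 0.000781; k3 = (-1.820425, 1.499366, -2.782666, -0.025268)
  k4: at (p, q) = (0.408979, 0.074968), (dp/dtau, dq/dtau) = (-1.889133, 1.498737); Gamma_ppp = 0.606544, Gamma_ppq = 0.000000, Gamma_pqq = 0.148244, Gamma_qpp = 0.027174, Gamma_qpq = 0.000000, Gamma_qqq = 0.006642; k4 = (-1.889133, 1.498737, -2.497636, -0.111898)
  Y <- Y + (h/6)(k1 + 2k2 + 2k3 + k4): p = 0.4089, q = 0.0750, dp/dtau = -1.8887, dq/dtau = 1.4982
step 2:
  k1: at (p, q) = (0.408940, 0.074979), (dp/dtau, dq/dtau) = (-1.888678, 1.498223); Gamma_ppp = 0.606400, Gamma_ppq = 0.000000, Gamma_pqq = 0.148244, Gamma_qpp = 0.027180, Gamma_qpq = 0.000000, Gamma_qqq = 0.006645; k1 = (-1.888678, 1.498223, -2.495851, -0.111871)
  k2: at (p, q) = (0.361723, 0.112434), (dp/dtau, dq/dtau) = (-1.951074, 1.495427); Gamma_ppp = 0.440404, Gamma_ppq = 0.000000, Gamma_pqq = 0.182521, Gamma_qpp = 0.056733, Gamma_qpq = 0.000000, Gamma_qqq = 0.023513; k2 = (-1.951074, 1.495427, -2.084655, -0.268547)
  k3: at (p, q) = (0.360163, 0.112365), (dp/dtau, dq/dtau) = (-1.940794, 1.491510); Gamma_ppp = 0.435327, Gamma_ppq = 0.000000, Gamma_pqq = 0.181086, Gamma_qpp = 0.056496, Gamma_qpq = 0.000000, Gamma_qqq = 0.023501; k3 = (-1.940794, 1.491510, -2.042581, -0.265081)
  k4: at (p, q) = (0.311900, 0.149554), (dp/dtau, dq/dtau) = (-1.990807, 1.484969); Gamma_ppp = 0.291915, Gamma_ppq = 0.000000, Gamma_pqq = 0.186629, Gamma_qpp = 0.089487, Gamma_qpq = 0.000000, Gamma_qqq = 0.057212; k4 = (-1.990807, 1.484969, -1.568491, -0.480826)
  Y <- Y + (h/6)(k1 + 2k2 + 2k3 + k4): p = 0.3117, q = 0.1496, dp/dtau = -1.9913, dq/dtau = 1.4844
step 3:
  k1: at (p, q) = (0.311746, 0.149621), (dp/dtau, dq/dtau) = (-1.991335, 1.484391); Gamma_ppp = 0.291507, Gamma_ppq = 0.000000, Gamma_pqq = 0.186543, Gamma_qpp = 0.089530, Gamma_qpq = 0.000000, Gamma_qqq = 0.057293; k1 = (-1.991335, 1.484391, -1.566979, -0.481265)
  k2: at (p, q) = (0.261963, 0.186731), (dp/dtau, dq/dtau) = (-2.030509, 1.472359); Gamma_ppp = 0.175900, Gamma_ppq = 0.000000, Gamma_pqq = 0.167179, Gamma_qpp = 0.119167, Gamma_qpq = 0.000000, Gamma_qqq = 0.113259; k2 = (-2.030509, 1.472359, -1.087647, -0.736849)
  k3: at (p, q) = (0.260984, 0.186430), (dp/dtau, dq/dtau) = (-2.018526, 1.465969); Gamma_ppp = 0.174006, Gamma_ppq = 0.000000, Gamma_pqq = 0.165732, Gamma_qpp = 0.118388, Gamma_qpq = 0.000000, Gamma_qqq = 0.112759; k3 = (-2.018526, 1.465969, -1.065147, -0.724692)
  k4: at (p, q) = (0.210820, 0.222920), (dp/dtau, dq/dtau) = (-2.044592, 1.448156); Gamma_ppp = 0.091909, Gamma_ppq = 0.000000, Gamma_pqq = 0.129578, Gamma_qpp = 0.137015, Gamma_qpq = 0.000000, Gamma_qqq = 0.193171; k4 = (-2.044592, 1.448156, -0.655957, -0.977882)
  Y <- Y + (h/6)(k1 + 2k2 + 2k3 + k4): p = 0.2106, q = 0.2230, dp/dtau = -2.0457, dq/dtau = 1.4479
step 4:
  k1: at (p, q) = (0.210630, 0.223031), (dp/dtau, dq/dtau) = (-2.045739, 1.447872); Gamma_ppp = 0.091659, Gamma_ppq = 0.000000, Gamma_pqq = 0.129408, Gamma_qpp = 0.137027, Gamma_qpq = 0.000000, Gamma_qqq = 0.193460; k1 = (-2.045739, 1.447872, -0.654881, -0.979022)
  k2: at (p, q) = (0.159486, 0.259228), (dp/dtau, dq/dtau) = (-2.062111, 1.423396); Gamma_ppp = 0.039346, Gamma_ppq = 0.000000, Gamma_pqq = 0.085270, Gamma_qpp = 0.138597, Gamma_qpq = 0.000000, Gamma_qqq = 0.300367; k2 = (-2.062111, 1.423396, -0.340073, -1.197918)
  k3: at (p, q) = (0.159077, 0.258616), (dp/dtau, dq/dtau) = (-2.054241, 1.417924); Gamma_ppp = 0.039059, Gamma_ppq = 0.000000, Gamma_pqq = 0.084666, Gamma_qpp = 0.137645, Gamma_qpq = 0.000000, Gamma_qqq = 0.298364; k3 = (-2.054241, 1.417924, -0.335049, -1.180710)
  k4: at (p, q) = (0.107918, 0.293927), (dp/dtau, dq/dtau) = (-2.062492, 1.388836); Gamma_ppp = 0.011917, Gamma_ppq = 0.000000, Gamma_pqq = 0.043276, Gamma_qpp = 0.117867, Gamma_qpq = 0.000000, Gamma_qqq = 0.428034; k4 = (-2.062492, 1.388836, -0.134166, -1.327011)
  Y <- Y + (h/6)(k1 + 2k2 + 2k3 + k4): p = 0.1078, q = 0.2940, dp/dtau = -2.0636, dq/dtau = 1.3890

Answer: p = 0.1078, q = 0.2940, dp/dtau = -2.0636, dq/dtau = 1.3890


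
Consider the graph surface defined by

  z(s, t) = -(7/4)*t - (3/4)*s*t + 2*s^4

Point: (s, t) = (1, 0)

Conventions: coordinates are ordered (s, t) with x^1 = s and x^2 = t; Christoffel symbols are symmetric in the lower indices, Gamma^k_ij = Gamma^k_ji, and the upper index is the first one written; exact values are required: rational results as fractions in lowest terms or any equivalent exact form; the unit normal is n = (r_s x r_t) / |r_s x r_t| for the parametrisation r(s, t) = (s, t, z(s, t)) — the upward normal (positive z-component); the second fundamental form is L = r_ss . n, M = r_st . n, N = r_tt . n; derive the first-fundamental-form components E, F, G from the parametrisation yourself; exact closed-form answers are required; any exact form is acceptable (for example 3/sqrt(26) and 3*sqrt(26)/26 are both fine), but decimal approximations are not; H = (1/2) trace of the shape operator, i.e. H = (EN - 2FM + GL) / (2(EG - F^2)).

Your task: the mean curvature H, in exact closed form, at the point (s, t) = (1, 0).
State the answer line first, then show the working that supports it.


Answer: H = 64*sqrt(285)/9025

z_s = 8, z_t = -5/2, z_ss = 24, z_st = -3/4, z_tt = 0
E = 65, F = -20, G = 29/4; answer radicand W^2 = 285/4
unnormalised second-form numerators: l = 24, m = -3/4, n = 0; L = l/sqrt(285/4), and similarly M = m/sqrt(W^2), N = n/sqrt(W^2)
H = (E*n - 2*F*m + G*l) / (2*(EG - F^2)*sqrt(W^2)); E*n - 2*F*m + G*l = 144, EG - F^2 = 285/4, so H = (96/95)/sqrt(285/4)


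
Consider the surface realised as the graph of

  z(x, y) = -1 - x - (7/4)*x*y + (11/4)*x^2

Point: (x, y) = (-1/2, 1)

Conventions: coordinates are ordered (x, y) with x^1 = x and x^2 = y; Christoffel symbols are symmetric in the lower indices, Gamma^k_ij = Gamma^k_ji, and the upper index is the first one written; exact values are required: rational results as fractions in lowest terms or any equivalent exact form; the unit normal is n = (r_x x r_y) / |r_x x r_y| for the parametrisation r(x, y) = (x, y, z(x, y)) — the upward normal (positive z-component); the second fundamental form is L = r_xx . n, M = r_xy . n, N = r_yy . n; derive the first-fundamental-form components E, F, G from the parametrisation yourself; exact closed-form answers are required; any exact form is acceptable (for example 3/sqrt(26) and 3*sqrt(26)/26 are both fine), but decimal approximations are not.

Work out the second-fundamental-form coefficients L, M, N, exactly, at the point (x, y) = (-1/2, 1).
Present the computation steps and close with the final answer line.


z_x = -11/2, z_y = 7/8, z_xx = 11/2, z_xy = -7/4, z_yy = 0
E = 125/4, F = -77/16, G = 113/64; answer radicand W^2 = 2049/64
unnormalised second-form numerators: l = 11/2, m = -7/4, n = 0; L = l/sqrt(2049/64), and similarly M = m/sqrt(W^2), N = n/sqrt(W^2)

Answer: L = 44*sqrt(2049)/2049, M = -14*sqrt(2049)/2049, N = 0


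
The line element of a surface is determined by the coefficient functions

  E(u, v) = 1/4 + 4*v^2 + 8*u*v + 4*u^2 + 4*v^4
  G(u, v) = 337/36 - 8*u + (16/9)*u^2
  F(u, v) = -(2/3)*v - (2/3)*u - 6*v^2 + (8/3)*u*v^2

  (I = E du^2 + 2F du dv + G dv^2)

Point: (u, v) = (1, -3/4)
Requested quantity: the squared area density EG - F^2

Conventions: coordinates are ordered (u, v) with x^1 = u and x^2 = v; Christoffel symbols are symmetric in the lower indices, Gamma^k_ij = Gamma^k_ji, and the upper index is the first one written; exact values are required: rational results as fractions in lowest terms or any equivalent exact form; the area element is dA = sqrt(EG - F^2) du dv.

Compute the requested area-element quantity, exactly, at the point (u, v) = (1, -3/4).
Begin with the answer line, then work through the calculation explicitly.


Answer: EG - F^2 = 1055/768

E = 113/64, F = -49/24, G = 113/36; EG - F^2 = 1055/768


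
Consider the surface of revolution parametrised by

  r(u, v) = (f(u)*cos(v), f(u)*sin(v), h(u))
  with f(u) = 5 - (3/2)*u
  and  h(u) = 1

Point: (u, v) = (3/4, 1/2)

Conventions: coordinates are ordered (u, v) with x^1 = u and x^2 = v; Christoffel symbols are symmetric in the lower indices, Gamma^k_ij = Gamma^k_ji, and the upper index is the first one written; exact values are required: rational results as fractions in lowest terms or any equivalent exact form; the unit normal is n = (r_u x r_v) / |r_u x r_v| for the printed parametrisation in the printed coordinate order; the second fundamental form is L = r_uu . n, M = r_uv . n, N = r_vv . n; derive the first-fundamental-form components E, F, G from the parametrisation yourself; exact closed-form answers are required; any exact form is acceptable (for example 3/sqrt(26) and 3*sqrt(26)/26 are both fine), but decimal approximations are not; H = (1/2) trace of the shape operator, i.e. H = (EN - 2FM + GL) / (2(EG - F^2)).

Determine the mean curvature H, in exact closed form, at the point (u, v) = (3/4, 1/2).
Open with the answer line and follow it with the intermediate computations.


Answer: H = 0

f = 31/8, f' = -3/2, f'' = 0, h' = 0, h'' = 0
E = 9/4, F = 0, G = 961/64; answer radicand W^2 = 9/4
unnormalised second-form numerators: l = 0, m = 0, n = 0; L = l/sqrt(9/4), and similarly M = m/sqrt(W^2), N = n/sqrt(W^2)
H = (E*n - 2*F*m + G*l) / (2*(EG - F^2)*sqrt(W^2)); E*n - 2*F*m + G*l = 0, EG - F^2 = 8649/256, so H = (0)/sqrt(9/4)


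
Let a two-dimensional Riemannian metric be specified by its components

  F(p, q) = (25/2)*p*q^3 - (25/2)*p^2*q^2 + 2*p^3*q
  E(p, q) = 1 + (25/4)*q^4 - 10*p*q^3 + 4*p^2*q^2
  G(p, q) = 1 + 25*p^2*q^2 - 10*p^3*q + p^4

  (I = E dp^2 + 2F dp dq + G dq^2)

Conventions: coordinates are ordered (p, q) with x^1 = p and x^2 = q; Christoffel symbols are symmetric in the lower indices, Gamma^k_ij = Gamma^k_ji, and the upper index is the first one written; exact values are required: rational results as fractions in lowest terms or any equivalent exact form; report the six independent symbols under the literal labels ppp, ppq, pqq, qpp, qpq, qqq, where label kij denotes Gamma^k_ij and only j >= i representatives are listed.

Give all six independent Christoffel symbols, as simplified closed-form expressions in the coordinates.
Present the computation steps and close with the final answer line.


E = 1 + (25/4)*q^4 - 10*p*q^3 + 4*p^2*q^2; F = (25/2)*p*q^3 - (25/2)*p^2*q^2 + 2*p^3*q; G = 1 + 25*p^2*q^2 - 10*p^3*q + p^4
Gamma^k_ij = (1/2) g^{kl} (d_i g_jl + d_j g_il - d_l g_ij), with g^inv = (1/(EG-F^2)) [[G, -F], [-F, E]]
first partials: E_p = -10*q^3 + 8*p*q^2, E_q = 25*q^3 - 30*p*q^2 + 8*p^2*q, F_p = (25/2)*q^3 - 25*p*q^2 + 6*p^2*q, F_q = (75/2)*p*q^2 - 25*p^2*q + 2*p^3, G_p = 50*p*q^2 - 30*p^2*q + 4*p^3, G_q = 50*p^2*q - 10*p^3
D = EG - F^2 = 1 + (25/4)*q^4 - 10*p*q^3 + 29*p^2*q^2 - 10*p^3*q + p^4
expanded: Gamma^p_pp = (G E_p - 2F F_p + F E_q)/(2D), Gamma^p_pq = (G E_q - F G_p)/(2D), Gamma^p_qq = (2G F_q - G G_p - F G_q)/(2D), Gamma^q_pp = (2E F_p - E E_q - F E_p)/(2D), Gamma^q_pq = (E G_p - F E_q)/(2D), Gamma^q_qq = (E G_q - 2F F_q + F G_p)/(2D); substitute and cancel common factors

Answer: Gamma_ppp = (16*p*q^2 - 20*q^3)/(4*p^4 - 40*p^3*q + 116*p^2*q^2 - 40*p*q^3 + 25*q^4 + 4), Gamma_ppq = (16*p^2*q - 60*p*q^2 + 50*q^3)/(4*p^4 - 40*p^3*q + 116*p^2*q^2 - 40*p*q^3 + 25*q^4 + 4), Gamma_pqq = (-40*p^2*q + 50*p*q^2)/(4*p^4 - 40*p^3*q + 116*p^2*q^2 - 40*p*q^3 + 25*q^4 + 4), Gamma_qpp = (8*p^2*q - 40*p*q^2)/(4*p^4 - 40*p^3*q + 116*p^2*q^2 - 40*p*q^3 + 25*q^4 + 4), Gamma_qpq = (8*p^3 - 60*p^2*q + 100*p*q^2)/(4*p^4 - 40*p^3*q + 116*p^2*q^2 - 40*p*q^3 + 25*q^4 + 4), Gamma_qqq = (-20*p^3 + 100*p^2*q)/(4*p^4 - 40*p^3*q + 116*p^2*q^2 - 40*p*q^3 + 25*q^4 + 4)


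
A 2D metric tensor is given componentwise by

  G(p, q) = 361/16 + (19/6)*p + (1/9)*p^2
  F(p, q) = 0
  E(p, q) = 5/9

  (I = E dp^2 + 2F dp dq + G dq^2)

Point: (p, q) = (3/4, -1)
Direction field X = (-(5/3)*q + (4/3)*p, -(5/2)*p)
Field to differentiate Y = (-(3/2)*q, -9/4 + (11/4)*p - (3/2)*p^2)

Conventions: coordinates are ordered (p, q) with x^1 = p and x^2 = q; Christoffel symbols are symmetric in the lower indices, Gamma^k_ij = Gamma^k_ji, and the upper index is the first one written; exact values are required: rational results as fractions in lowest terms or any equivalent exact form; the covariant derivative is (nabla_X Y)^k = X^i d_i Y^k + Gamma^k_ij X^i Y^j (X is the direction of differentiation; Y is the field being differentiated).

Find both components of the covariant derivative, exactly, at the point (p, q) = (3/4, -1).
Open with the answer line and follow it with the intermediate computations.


Answer: (nabla_X Y)^p = -765/256, (nabla_X Y)^q = 77/80

E = 5/9, F = 0, G = 25 at the point
E_p = 0, E_q = 0, F_p = 0, F_q = 0, G_p = 10/3, G_q = 0
EG - F^2 = 125/9;  g^inv = (9/125) * [[25, 0], [0, 5/9]]
first-kind symbols [ij,l] = (1/2)(d_i g_jl + d_j g_il - d_l g_ij): [pp,p] = E_p/2 = 0, [pp,q] = F_p - E_q/2 = 0, [pq,p] = E_q/2 = 0, [pq,q] = G_p/2 = 5/3, [qq,p] = F_q - G_p/2 = -5/3, [qq,q] = G_q/2 = 0
Gamma^p_ij = (G*[ij,p] - F*[ij,q])/(EG - F^2), Gamma^q_ij = (E*[ij,q] - F*[ij,p])/(EG - F^2)
Gamma_ppp = 0, Gamma_ppq = 0, Gamma_pqq = -3, Gamma_qpp = 0, Gamma_qpq = 1/15, Gamma_qqq = 0
X = (8/3, -15/8), Y = (3/2, -33/32) at the point


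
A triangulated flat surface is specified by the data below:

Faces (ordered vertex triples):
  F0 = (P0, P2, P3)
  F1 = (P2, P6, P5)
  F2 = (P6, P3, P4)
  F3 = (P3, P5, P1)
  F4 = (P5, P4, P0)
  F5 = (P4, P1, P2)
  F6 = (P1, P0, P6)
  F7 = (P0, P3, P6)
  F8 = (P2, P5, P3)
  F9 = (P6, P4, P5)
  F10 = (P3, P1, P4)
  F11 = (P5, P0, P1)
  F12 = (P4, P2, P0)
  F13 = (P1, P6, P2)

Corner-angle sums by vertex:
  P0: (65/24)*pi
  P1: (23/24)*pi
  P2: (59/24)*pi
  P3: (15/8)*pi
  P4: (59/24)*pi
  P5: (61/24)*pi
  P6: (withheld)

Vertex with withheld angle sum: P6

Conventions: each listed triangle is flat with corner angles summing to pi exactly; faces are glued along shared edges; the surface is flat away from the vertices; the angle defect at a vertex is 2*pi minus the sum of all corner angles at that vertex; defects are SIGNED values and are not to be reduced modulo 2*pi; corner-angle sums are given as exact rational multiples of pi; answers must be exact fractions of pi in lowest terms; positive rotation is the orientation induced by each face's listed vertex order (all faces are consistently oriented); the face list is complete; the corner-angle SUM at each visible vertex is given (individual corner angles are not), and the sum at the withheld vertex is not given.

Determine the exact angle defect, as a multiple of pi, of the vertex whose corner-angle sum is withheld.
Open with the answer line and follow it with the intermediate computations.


Answer: defect(P6) = pi

V = 7, E = 21, F = 14; chi = V - E + F = 0
Gauss-Bonnet: total defect = 2*pi*chi = 0; visible defects sum to -pi


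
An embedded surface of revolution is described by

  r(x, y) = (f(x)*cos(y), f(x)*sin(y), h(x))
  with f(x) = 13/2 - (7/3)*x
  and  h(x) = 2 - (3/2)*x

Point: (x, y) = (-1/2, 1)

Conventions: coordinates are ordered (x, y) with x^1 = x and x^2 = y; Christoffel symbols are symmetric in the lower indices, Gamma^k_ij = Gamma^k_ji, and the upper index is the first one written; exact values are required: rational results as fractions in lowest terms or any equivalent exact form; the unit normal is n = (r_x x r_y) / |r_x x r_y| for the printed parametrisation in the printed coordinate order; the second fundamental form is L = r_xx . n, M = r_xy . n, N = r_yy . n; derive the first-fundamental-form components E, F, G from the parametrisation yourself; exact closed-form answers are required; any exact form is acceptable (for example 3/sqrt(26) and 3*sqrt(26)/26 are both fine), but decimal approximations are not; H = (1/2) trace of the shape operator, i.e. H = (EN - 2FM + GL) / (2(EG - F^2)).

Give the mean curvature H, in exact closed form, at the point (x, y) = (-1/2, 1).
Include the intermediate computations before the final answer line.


f = 23/3, f' = -7/3, f'' = 0, h' = -3/2, h'' = 0
E = 277/36, F = 0, G = 529/9; answer radicand W^2 = 277/36
unnormalised second-form numerators: l = 0, m = 0, n = -23/2; L = l/sqrt(277/36), and similarly M = m/sqrt(W^2), N = n/sqrt(W^2)
H = (E*n - 2*F*m + G*l) / (2*(EG - F^2)*sqrt(W^2)); E*n - 2*F*m + G*l = -6371/72, EG - F^2 = 146533/324, so H = (-9/92)/sqrt(277/36)

Answer: H = -27*sqrt(277)/12742


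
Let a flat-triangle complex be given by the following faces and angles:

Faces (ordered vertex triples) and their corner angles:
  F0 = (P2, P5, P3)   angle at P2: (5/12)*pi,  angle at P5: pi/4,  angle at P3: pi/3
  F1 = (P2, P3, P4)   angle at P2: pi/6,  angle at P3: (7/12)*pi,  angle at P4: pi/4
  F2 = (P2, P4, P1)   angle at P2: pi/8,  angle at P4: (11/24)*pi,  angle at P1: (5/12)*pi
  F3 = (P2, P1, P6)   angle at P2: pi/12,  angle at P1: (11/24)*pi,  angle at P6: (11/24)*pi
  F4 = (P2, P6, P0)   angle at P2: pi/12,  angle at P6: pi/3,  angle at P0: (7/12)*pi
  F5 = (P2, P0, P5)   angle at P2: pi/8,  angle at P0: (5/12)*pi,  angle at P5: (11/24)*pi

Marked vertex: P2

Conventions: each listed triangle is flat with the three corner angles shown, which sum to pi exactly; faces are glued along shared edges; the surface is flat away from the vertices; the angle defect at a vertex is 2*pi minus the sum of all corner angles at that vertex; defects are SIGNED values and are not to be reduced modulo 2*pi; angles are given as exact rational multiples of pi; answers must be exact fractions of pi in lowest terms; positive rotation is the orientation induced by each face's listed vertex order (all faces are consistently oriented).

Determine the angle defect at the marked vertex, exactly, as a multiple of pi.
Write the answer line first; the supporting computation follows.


Answer: defect(P2) = pi

Sum of corner angles at P2: pi
defect = 2*pi - pi


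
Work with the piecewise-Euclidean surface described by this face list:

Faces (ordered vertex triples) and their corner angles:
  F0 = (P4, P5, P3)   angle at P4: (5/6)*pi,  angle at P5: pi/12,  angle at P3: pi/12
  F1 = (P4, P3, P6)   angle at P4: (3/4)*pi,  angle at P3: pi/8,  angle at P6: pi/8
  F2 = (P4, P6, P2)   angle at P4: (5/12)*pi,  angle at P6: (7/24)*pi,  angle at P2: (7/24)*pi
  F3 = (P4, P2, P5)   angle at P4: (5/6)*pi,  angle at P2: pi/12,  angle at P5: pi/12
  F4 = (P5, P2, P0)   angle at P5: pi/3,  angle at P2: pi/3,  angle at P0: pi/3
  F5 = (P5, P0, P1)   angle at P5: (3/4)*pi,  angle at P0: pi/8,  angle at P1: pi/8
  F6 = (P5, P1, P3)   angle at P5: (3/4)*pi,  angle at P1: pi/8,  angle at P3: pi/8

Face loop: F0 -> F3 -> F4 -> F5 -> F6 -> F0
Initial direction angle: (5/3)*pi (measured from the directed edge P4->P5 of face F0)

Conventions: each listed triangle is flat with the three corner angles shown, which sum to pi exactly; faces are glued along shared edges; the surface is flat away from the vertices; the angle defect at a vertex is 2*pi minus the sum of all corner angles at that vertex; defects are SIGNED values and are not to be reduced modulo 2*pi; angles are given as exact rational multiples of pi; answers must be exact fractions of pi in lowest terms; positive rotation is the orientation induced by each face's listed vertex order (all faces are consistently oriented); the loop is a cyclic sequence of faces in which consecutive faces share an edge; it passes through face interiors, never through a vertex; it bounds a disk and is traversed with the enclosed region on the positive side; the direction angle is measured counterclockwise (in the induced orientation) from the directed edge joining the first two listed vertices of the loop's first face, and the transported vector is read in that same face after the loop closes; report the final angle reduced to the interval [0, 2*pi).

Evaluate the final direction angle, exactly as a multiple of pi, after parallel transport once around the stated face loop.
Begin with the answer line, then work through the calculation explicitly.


Answer: final direction angle = (5/3)*pi

enclosed vertex P5: corner angles sum to 2*pi, defect = 2*pi - 2*pi = 0
summing the enclosed defects onto the initial angle, mod 2*pi in the induced orientation:
final angle = (5/3)*pi + 0 = (5/3)*pi (mod 2*pi)
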